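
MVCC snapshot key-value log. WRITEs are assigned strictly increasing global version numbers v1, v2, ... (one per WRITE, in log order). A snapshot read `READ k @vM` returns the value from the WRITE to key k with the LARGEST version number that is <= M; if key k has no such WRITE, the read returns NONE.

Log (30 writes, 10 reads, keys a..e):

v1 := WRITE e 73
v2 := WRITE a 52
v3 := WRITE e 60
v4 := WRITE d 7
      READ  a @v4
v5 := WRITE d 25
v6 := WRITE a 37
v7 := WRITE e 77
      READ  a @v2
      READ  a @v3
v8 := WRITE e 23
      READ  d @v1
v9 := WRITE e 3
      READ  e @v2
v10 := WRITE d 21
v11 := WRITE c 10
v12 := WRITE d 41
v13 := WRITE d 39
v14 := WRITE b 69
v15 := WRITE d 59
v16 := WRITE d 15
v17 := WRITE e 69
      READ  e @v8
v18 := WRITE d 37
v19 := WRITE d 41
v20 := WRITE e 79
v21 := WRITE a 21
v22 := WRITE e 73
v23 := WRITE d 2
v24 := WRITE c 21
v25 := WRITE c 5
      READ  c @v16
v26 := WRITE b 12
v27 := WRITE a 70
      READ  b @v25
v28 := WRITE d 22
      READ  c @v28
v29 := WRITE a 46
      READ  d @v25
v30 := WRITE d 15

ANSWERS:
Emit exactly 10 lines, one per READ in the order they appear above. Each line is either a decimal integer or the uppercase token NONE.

v1: WRITE e=73  (e history now [(1, 73)])
v2: WRITE a=52  (a history now [(2, 52)])
v3: WRITE e=60  (e history now [(1, 73), (3, 60)])
v4: WRITE d=7  (d history now [(4, 7)])
READ a @v4: history=[(2, 52)] -> pick v2 -> 52
v5: WRITE d=25  (d history now [(4, 7), (5, 25)])
v6: WRITE a=37  (a history now [(2, 52), (6, 37)])
v7: WRITE e=77  (e history now [(1, 73), (3, 60), (7, 77)])
READ a @v2: history=[(2, 52), (6, 37)] -> pick v2 -> 52
READ a @v3: history=[(2, 52), (6, 37)] -> pick v2 -> 52
v8: WRITE e=23  (e history now [(1, 73), (3, 60), (7, 77), (8, 23)])
READ d @v1: history=[(4, 7), (5, 25)] -> no version <= 1 -> NONE
v9: WRITE e=3  (e history now [(1, 73), (3, 60), (7, 77), (8, 23), (9, 3)])
READ e @v2: history=[(1, 73), (3, 60), (7, 77), (8, 23), (9, 3)] -> pick v1 -> 73
v10: WRITE d=21  (d history now [(4, 7), (5, 25), (10, 21)])
v11: WRITE c=10  (c history now [(11, 10)])
v12: WRITE d=41  (d history now [(4, 7), (5, 25), (10, 21), (12, 41)])
v13: WRITE d=39  (d history now [(4, 7), (5, 25), (10, 21), (12, 41), (13, 39)])
v14: WRITE b=69  (b history now [(14, 69)])
v15: WRITE d=59  (d history now [(4, 7), (5, 25), (10, 21), (12, 41), (13, 39), (15, 59)])
v16: WRITE d=15  (d history now [(4, 7), (5, 25), (10, 21), (12, 41), (13, 39), (15, 59), (16, 15)])
v17: WRITE e=69  (e history now [(1, 73), (3, 60), (7, 77), (8, 23), (9, 3), (17, 69)])
READ e @v8: history=[(1, 73), (3, 60), (7, 77), (8, 23), (9, 3), (17, 69)] -> pick v8 -> 23
v18: WRITE d=37  (d history now [(4, 7), (5, 25), (10, 21), (12, 41), (13, 39), (15, 59), (16, 15), (18, 37)])
v19: WRITE d=41  (d history now [(4, 7), (5, 25), (10, 21), (12, 41), (13, 39), (15, 59), (16, 15), (18, 37), (19, 41)])
v20: WRITE e=79  (e history now [(1, 73), (3, 60), (7, 77), (8, 23), (9, 3), (17, 69), (20, 79)])
v21: WRITE a=21  (a history now [(2, 52), (6, 37), (21, 21)])
v22: WRITE e=73  (e history now [(1, 73), (3, 60), (7, 77), (8, 23), (9, 3), (17, 69), (20, 79), (22, 73)])
v23: WRITE d=2  (d history now [(4, 7), (5, 25), (10, 21), (12, 41), (13, 39), (15, 59), (16, 15), (18, 37), (19, 41), (23, 2)])
v24: WRITE c=21  (c history now [(11, 10), (24, 21)])
v25: WRITE c=5  (c history now [(11, 10), (24, 21), (25, 5)])
READ c @v16: history=[(11, 10), (24, 21), (25, 5)] -> pick v11 -> 10
v26: WRITE b=12  (b history now [(14, 69), (26, 12)])
v27: WRITE a=70  (a history now [(2, 52), (6, 37), (21, 21), (27, 70)])
READ b @v25: history=[(14, 69), (26, 12)] -> pick v14 -> 69
v28: WRITE d=22  (d history now [(4, 7), (5, 25), (10, 21), (12, 41), (13, 39), (15, 59), (16, 15), (18, 37), (19, 41), (23, 2), (28, 22)])
READ c @v28: history=[(11, 10), (24, 21), (25, 5)] -> pick v25 -> 5
v29: WRITE a=46  (a history now [(2, 52), (6, 37), (21, 21), (27, 70), (29, 46)])
READ d @v25: history=[(4, 7), (5, 25), (10, 21), (12, 41), (13, 39), (15, 59), (16, 15), (18, 37), (19, 41), (23, 2), (28, 22)] -> pick v23 -> 2
v30: WRITE d=15  (d history now [(4, 7), (5, 25), (10, 21), (12, 41), (13, 39), (15, 59), (16, 15), (18, 37), (19, 41), (23, 2), (28, 22), (30, 15)])

Answer: 52
52
52
NONE
73
23
10
69
5
2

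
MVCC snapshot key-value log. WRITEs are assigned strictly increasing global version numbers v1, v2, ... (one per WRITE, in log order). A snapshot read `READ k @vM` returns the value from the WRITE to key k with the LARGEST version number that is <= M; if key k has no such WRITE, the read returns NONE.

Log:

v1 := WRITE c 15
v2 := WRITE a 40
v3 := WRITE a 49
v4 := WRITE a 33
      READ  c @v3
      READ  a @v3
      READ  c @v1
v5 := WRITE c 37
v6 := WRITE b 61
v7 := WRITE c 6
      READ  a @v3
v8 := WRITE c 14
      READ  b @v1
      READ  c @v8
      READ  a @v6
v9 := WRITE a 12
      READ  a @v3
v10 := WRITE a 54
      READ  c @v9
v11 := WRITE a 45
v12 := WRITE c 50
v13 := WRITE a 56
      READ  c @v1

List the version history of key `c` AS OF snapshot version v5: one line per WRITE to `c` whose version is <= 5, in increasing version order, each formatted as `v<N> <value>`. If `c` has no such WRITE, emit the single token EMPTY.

Answer: v1 15
v5 37

Derivation:
Scan writes for key=c with version <= 5:
  v1 WRITE c 15 -> keep
  v2 WRITE a 40 -> skip
  v3 WRITE a 49 -> skip
  v4 WRITE a 33 -> skip
  v5 WRITE c 37 -> keep
  v6 WRITE b 61 -> skip
  v7 WRITE c 6 -> drop (> snap)
  v8 WRITE c 14 -> drop (> snap)
  v9 WRITE a 12 -> skip
  v10 WRITE a 54 -> skip
  v11 WRITE a 45 -> skip
  v12 WRITE c 50 -> drop (> snap)
  v13 WRITE a 56 -> skip
Collected: [(1, 15), (5, 37)]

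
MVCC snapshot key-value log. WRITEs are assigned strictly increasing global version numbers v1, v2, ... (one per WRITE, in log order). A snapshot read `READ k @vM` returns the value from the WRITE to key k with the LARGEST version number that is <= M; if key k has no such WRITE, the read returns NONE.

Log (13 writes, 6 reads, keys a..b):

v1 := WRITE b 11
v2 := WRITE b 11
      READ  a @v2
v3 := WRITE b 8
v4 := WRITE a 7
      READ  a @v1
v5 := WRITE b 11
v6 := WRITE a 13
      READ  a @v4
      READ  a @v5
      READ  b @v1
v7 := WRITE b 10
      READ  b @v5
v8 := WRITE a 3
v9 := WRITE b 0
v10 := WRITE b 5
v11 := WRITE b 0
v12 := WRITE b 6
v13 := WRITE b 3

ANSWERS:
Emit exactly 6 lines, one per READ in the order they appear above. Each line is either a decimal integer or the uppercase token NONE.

Answer: NONE
NONE
7
7
11
11

Derivation:
v1: WRITE b=11  (b history now [(1, 11)])
v2: WRITE b=11  (b history now [(1, 11), (2, 11)])
READ a @v2: history=[] -> no version <= 2 -> NONE
v3: WRITE b=8  (b history now [(1, 11), (2, 11), (3, 8)])
v4: WRITE a=7  (a history now [(4, 7)])
READ a @v1: history=[(4, 7)] -> no version <= 1 -> NONE
v5: WRITE b=11  (b history now [(1, 11), (2, 11), (3, 8), (5, 11)])
v6: WRITE a=13  (a history now [(4, 7), (6, 13)])
READ a @v4: history=[(4, 7), (6, 13)] -> pick v4 -> 7
READ a @v5: history=[(4, 7), (6, 13)] -> pick v4 -> 7
READ b @v1: history=[(1, 11), (2, 11), (3, 8), (5, 11)] -> pick v1 -> 11
v7: WRITE b=10  (b history now [(1, 11), (2, 11), (3, 8), (5, 11), (7, 10)])
READ b @v5: history=[(1, 11), (2, 11), (3, 8), (5, 11), (7, 10)] -> pick v5 -> 11
v8: WRITE a=3  (a history now [(4, 7), (6, 13), (8, 3)])
v9: WRITE b=0  (b history now [(1, 11), (2, 11), (3, 8), (5, 11), (7, 10), (9, 0)])
v10: WRITE b=5  (b history now [(1, 11), (2, 11), (3, 8), (5, 11), (7, 10), (9, 0), (10, 5)])
v11: WRITE b=0  (b history now [(1, 11), (2, 11), (3, 8), (5, 11), (7, 10), (9, 0), (10, 5), (11, 0)])
v12: WRITE b=6  (b history now [(1, 11), (2, 11), (3, 8), (5, 11), (7, 10), (9, 0), (10, 5), (11, 0), (12, 6)])
v13: WRITE b=3  (b history now [(1, 11), (2, 11), (3, 8), (5, 11), (7, 10), (9, 0), (10, 5), (11, 0), (12, 6), (13, 3)])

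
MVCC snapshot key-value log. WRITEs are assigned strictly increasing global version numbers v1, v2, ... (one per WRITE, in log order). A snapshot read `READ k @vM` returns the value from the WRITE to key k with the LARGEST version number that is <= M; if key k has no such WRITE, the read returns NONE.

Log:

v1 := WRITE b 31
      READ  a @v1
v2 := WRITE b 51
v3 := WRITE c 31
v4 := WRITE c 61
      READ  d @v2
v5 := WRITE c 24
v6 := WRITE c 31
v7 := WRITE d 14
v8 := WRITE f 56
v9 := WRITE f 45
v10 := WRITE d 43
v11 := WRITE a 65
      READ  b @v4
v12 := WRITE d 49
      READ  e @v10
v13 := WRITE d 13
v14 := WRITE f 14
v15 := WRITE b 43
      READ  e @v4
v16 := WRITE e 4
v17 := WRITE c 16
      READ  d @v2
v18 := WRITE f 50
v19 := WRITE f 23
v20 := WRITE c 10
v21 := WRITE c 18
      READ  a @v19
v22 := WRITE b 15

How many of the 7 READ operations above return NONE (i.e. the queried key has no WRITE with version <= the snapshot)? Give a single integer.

Answer: 5

Derivation:
v1: WRITE b=31  (b history now [(1, 31)])
READ a @v1: history=[] -> no version <= 1 -> NONE
v2: WRITE b=51  (b history now [(1, 31), (2, 51)])
v3: WRITE c=31  (c history now [(3, 31)])
v4: WRITE c=61  (c history now [(3, 31), (4, 61)])
READ d @v2: history=[] -> no version <= 2 -> NONE
v5: WRITE c=24  (c history now [(3, 31), (4, 61), (5, 24)])
v6: WRITE c=31  (c history now [(3, 31), (4, 61), (5, 24), (6, 31)])
v7: WRITE d=14  (d history now [(7, 14)])
v8: WRITE f=56  (f history now [(8, 56)])
v9: WRITE f=45  (f history now [(8, 56), (9, 45)])
v10: WRITE d=43  (d history now [(7, 14), (10, 43)])
v11: WRITE a=65  (a history now [(11, 65)])
READ b @v4: history=[(1, 31), (2, 51)] -> pick v2 -> 51
v12: WRITE d=49  (d history now [(7, 14), (10, 43), (12, 49)])
READ e @v10: history=[] -> no version <= 10 -> NONE
v13: WRITE d=13  (d history now [(7, 14), (10, 43), (12, 49), (13, 13)])
v14: WRITE f=14  (f history now [(8, 56), (9, 45), (14, 14)])
v15: WRITE b=43  (b history now [(1, 31), (2, 51), (15, 43)])
READ e @v4: history=[] -> no version <= 4 -> NONE
v16: WRITE e=4  (e history now [(16, 4)])
v17: WRITE c=16  (c history now [(3, 31), (4, 61), (5, 24), (6, 31), (17, 16)])
READ d @v2: history=[(7, 14), (10, 43), (12, 49), (13, 13)] -> no version <= 2 -> NONE
v18: WRITE f=50  (f history now [(8, 56), (9, 45), (14, 14), (18, 50)])
v19: WRITE f=23  (f history now [(8, 56), (9, 45), (14, 14), (18, 50), (19, 23)])
v20: WRITE c=10  (c history now [(3, 31), (4, 61), (5, 24), (6, 31), (17, 16), (20, 10)])
v21: WRITE c=18  (c history now [(3, 31), (4, 61), (5, 24), (6, 31), (17, 16), (20, 10), (21, 18)])
READ a @v19: history=[(11, 65)] -> pick v11 -> 65
v22: WRITE b=15  (b history now [(1, 31), (2, 51), (15, 43), (22, 15)])
Read results in order: ['NONE', 'NONE', '51', 'NONE', 'NONE', 'NONE', '65']
NONE count = 5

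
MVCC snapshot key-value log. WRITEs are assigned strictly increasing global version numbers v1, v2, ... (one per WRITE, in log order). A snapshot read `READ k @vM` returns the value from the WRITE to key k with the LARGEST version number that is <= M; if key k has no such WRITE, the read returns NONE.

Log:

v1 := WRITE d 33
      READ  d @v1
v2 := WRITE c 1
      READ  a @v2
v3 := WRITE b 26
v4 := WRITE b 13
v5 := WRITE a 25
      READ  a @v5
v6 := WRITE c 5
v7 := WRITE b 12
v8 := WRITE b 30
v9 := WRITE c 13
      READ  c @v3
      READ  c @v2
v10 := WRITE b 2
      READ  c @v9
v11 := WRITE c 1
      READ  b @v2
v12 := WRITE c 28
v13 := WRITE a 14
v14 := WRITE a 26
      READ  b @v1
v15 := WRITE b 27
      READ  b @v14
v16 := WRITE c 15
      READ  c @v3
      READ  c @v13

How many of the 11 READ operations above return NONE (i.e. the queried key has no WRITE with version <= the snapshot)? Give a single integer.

Answer: 3

Derivation:
v1: WRITE d=33  (d history now [(1, 33)])
READ d @v1: history=[(1, 33)] -> pick v1 -> 33
v2: WRITE c=1  (c history now [(2, 1)])
READ a @v2: history=[] -> no version <= 2 -> NONE
v3: WRITE b=26  (b history now [(3, 26)])
v4: WRITE b=13  (b history now [(3, 26), (4, 13)])
v5: WRITE a=25  (a history now [(5, 25)])
READ a @v5: history=[(5, 25)] -> pick v5 -> 25
v6: WRITE c=5  (c history now [(2, 1), (6, 5)])
v7: WRITE b=12  (b history now [(3, 26), (4, 13), (7, 12)])
v8: WRITE b=30  (b history now [(3, 26), (4, 13), (7, 12), (8, 30)])
v9: WRITE c=13  (c history now [(2, 1), (6, 5), (9, 13)])
READ c @v3: history=[(2, 1), (6, 5), (9, 13)] -> pick v2 -> 1
READ c @v2: history=[(2, 1), (6, 5), (9, 13)] -> pick v2 -> 1
v10: WRITE b=2  (b history now [(3, 26), (4, 13), (7, 12), (8, 30), (10, 2)])
READ c @v9: history=[(2, 1), (6, 5), (9, 13)] -> pick v9 -> 13
v11: WRITE c=1  (c history now [(2, 1), (6, 5), (9, 13), (11, 1)])
READ b @v2: history=[(3, 26), (4, 13), (7, 12), (8, 30), (10, 2)] -> no version <= 2 -> NONE
v12: WRITE c=28  (c history now [(2, 1), (6, 5), (9, 13), (11, 1), (12, 28)])
v13: WRITE a=14  (a history now [(5, 25), (13, 14)])
v14: WRITE a=26  (a history now [(5, 25), (13, 14), (14, 26)])
READ b @v1: history=[(3, 26), (4, 13), (7, 12), (8, 30), (10, 2)] -> no version <= 1 -> NONE
v15: WRITE b=27  (b history now [(3, 26), (4, 13), (7, 12), (8, 30), (10, 2), (15, 27)])
READ b @v14: history=[(3, 26), (4, 13), (7, 12), (8, 30), (10, 2), (15, 27)] -> pick v10 -> 2
v16: WRITE c=15  (c history now [(2, 1), (6, 5), (9, 13), (11, 1), (12, 28), (16, 15)])
READ c @v3: history=[(2, 1), (6, 5), (9, 13), (11, 1), (12, 28), (16, 15)] -> pick v2 -> 1
READ c @v13: history=[(2, 1), (6, 5), (9, 13), (11, 1), (12, 28), (16, 15)] -> pick v12 -> 28
Read results in order: ['33', 'NONE', '25', '1', '1', '13', 'NONE', 'NONE', '2', '1', '28']
NONE count = 3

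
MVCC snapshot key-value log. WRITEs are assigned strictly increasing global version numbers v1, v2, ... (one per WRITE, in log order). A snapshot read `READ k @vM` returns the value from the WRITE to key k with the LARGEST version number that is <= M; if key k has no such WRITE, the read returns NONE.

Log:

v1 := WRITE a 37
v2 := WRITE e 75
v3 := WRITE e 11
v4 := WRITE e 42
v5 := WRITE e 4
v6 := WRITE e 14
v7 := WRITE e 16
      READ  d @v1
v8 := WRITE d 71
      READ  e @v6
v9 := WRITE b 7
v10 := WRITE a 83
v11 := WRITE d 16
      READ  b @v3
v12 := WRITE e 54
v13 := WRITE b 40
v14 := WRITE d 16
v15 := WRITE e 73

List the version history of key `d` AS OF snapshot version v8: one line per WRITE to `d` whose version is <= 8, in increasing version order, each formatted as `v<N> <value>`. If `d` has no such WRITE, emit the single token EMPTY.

Answer: v8 71

Derivation:
Scan writes for key=d with version <= 8:
  v1 WRITE a 37 -> skip
  v2 WRITE e 75 -> skip
  v3 WRITE e 11 -> skip
  v4 WRITE e 42 -> skip
  v5 WRITE e 4 -> skip
  v6 WRITE e 14 -> skip
  v7 WRITE e 16 -> skip
  v8 WRITE d 71 -> keep
  v9 WRITE b 7 -> skip
  v10 WRITE a 83 -> skip
  v11 WRITE d 16 -> drop (> snap)
  v12 WRITE e 54 -> skip
  v13 WRITE b 40 -> skip
  v14 WRITE d 16 -> drop (> snap)
  v15 WRITE e 73 -> skip
Collected: [(8, 71)]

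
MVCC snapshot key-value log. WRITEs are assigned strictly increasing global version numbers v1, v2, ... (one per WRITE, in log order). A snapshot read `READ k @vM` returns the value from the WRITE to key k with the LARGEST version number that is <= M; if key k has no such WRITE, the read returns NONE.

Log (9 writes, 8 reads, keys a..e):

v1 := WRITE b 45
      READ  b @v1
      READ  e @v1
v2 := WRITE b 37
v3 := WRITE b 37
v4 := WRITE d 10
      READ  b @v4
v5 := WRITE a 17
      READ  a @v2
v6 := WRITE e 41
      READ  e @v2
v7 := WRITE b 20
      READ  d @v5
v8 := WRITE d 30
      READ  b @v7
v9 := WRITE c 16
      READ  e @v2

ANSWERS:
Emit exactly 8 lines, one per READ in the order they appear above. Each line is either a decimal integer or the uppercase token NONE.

Answer: 45
NONE
37
NONE
NONE
10
20
NONE

Derivation:
v1: WRITE b=45  (b history now [(1, 45)])
READ b @v1: history=[(1, 45)] -> pick v1 -> 45
READ e @v1: history=[] -> no version <= 1 -> NONE
v2: WRITE b=37  (b history now [(1, 45), (2, 37)])
v3: WRITE b=37  (b history now [(1, 45), (2, 37), (3, 37)])
v4: WRITE d=10  (d history now [(4, 10)])
READ b @v4: history=[(1, 45), (2, 37), (3, 37)] -> pick v3 -> 37
v5: WRITE a=17  (a history now [(5, 17)])
READ a @v2: history=[(5, 17)] -> no version <= 2 -> NONE
v6: WRITE e=41  (e history now [(6, 41)])
READ e @v2: history=[(6, 41)] -> no version <= 2 -> NONE
v7: WRITE b=20  (b history now [(1, 45), (2, 37), (3, 37), (7, 20)])
READ d @v5: history=[(4, 10)] -> pick v4 -> 10
v8: WRITE d=30  (d history now [(4, 10), (8, 30)])
READ b @v7: history=[(1, 45), (2, 37), (3, 37), (7, 20)] -> pick v7 -> 20
v9: WRITE c=16  (c history now [(9, 16)])
READ e @v2: history=[(6, 41)] -> no version <= 2 -> NONE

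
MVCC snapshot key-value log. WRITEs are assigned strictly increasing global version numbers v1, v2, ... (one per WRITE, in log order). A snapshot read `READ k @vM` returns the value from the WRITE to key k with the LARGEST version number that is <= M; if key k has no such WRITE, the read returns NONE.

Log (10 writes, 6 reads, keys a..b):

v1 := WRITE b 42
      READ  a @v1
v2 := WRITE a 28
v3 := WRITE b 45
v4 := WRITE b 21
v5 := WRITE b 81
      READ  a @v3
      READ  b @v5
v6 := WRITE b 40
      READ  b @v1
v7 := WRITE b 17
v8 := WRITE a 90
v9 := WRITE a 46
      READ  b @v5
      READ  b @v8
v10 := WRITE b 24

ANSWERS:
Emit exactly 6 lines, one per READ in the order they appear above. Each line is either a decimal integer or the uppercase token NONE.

Answer: NONE
28
81
42
81
17

Derivation:
v1: WRITE b=42  (b history now [(1, 42)])
READ a @v1: history=[] -> no version <= 1 -> NONE
v2: WRITE a=28  (a history now [(2, 28)])
v3: WRITE b=45  (b history now [(1, 42), (3, 45)])
v4: WRITE b=21  (b history now [(1, 42), (3, 45), (4, 21)])
v5: WRITE b=81  (b history now [(1, 42), (3, 45), (4, 21), (5, 81)])
READ a @v3: history=[(2, 28)] -> pick v2 -> 28
READ b @v5: history=[(1, 42), (3, 45), (4, 21), (5, 81)] -> pick v5 -> 81
v6: WRITE b=40  (b history now [(1, 42), (3, 45), (4, 21), (5, 81), (6, 40)])
READ b @v1: history=[(1, 42), (3, 45), (4, 21), (5, 81), (6, 40)] -> pick v1 -> 42
v7: WRITE b=17  (b history now [(1, 42), (3, 45), (4, 21), (5, 81), (6, 40), (7, 17)])
v8: WRITE a=90  (a history now [(2, 28), (8, 90)])
v9: WRITE a=46  (a history now [(2, 28), (8, 90), (9, 46)])
READ b @v5: history=[(1, 42), (3, 45), (4, 21), (5, 81), (6, 40), (7, 17)] -> pick v5 -> 81
READ b @v8: history=[(1, 42), (3, 45), (4, 21), (5, 81), (6, 40), (7, 17)] -> pick v7 -> 17
v10: WRITE b=24  (b history now [(1, 42), (3, 45), (4, 21), (5, 81), (6, 40), (7, 17), (10, 24)])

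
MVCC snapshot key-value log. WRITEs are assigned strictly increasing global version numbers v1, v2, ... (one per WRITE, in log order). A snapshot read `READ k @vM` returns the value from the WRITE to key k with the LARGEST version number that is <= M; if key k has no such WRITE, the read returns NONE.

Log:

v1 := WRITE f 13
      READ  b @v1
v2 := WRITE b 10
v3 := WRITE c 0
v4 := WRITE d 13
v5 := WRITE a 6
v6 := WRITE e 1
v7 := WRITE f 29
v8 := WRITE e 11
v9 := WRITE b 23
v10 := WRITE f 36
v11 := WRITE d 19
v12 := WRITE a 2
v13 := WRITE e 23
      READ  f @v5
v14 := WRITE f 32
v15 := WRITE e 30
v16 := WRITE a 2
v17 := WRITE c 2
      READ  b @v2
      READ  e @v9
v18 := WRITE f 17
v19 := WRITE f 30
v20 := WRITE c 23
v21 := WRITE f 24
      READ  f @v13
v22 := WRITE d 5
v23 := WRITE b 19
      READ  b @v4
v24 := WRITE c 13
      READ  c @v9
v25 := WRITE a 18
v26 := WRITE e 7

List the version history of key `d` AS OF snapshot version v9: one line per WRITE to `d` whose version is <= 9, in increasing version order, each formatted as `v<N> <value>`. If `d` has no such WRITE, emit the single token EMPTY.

Answer: v4 13

Derivation:
Scan writes for key=d with version <= 9:
  v1 WRITE f 13 -> skip
  v2 WRITE b 10 -> skip
  v3 WRITE c 0 -> skip
  v4 WRITE d 13 -> keep
  v5 WRITE a 6 -> skip
  v6 WRITE e 1 -> skip
  v7 WRITE f 29 -> skip
  v8 WRITE e 11 -> skip
  v9 WRITE b 23 -> skip
  v10 WRITE f 36 -> skip
  v11 WRITE d 19 -> drop (> snap)
  v12 WRITE a 2 -> skip
  v13 WRITE e 23 -> skip
  v14 WRITE f 32 -> skip
  v15 WRITE e 30 -> skip
  v16 WRITE a 2 -> skip
  v17 WRITE c 2 -> skip
  v18 WRITE f 17 -> skip
  v19 WRITE f 30 -> skip
  v20 WRITE c 23 -> skip
  v21 WRITE f 24 -> skip
  v22 WRITE d 5 -> drop (> snap)
  v23 WRITE b 19 -> skip
  v24 WRITE c 13 -> skip
  v25 WRITE a 18 -> skip
  v26 WRITE e 7 -> skip
Collected: [(4, 13)]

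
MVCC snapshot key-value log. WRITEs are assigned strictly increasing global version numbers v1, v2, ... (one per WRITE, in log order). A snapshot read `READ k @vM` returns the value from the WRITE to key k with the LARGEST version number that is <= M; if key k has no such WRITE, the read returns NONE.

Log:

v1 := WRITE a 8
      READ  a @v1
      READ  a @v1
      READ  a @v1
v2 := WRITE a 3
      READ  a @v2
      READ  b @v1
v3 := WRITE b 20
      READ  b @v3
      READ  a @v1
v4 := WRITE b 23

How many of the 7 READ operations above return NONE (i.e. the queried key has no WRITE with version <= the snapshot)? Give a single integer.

Answer: 1

Derivation:
v1: WRITE a=8  (a history now [(1, 8)])
READ a @v1: history=[(1, 8)] -> pick v1 -> 8
READ a @v1: history=[(1, 8)] -> pick v1 -> 8
READ a @v1: history=[(1, 8)] -> pick v1 -> 8
v2: WRITE a=3  (a history now [(1, 8), (2, 3)])
READ a @v2: history=[(1, 8), (2, 3)] -> pick v2 -> 3
READ b @v1: history=[] -> no version <= 1 -> NONE
v3: WRITE b=20  (b history now [(3, 20)])
READ b @v3: history=[(3, 20)] -> pick v3 -> 20
READ a @v1: history=[(1, 8), (2, 3)] -> pick v1 -> 8
v4: WRITE b=23  (b history now [(3, 20), (4, 23)])
Read results in order: ['8', '8', '8', '3', 'NONE', '20', '8']
NONE count = 1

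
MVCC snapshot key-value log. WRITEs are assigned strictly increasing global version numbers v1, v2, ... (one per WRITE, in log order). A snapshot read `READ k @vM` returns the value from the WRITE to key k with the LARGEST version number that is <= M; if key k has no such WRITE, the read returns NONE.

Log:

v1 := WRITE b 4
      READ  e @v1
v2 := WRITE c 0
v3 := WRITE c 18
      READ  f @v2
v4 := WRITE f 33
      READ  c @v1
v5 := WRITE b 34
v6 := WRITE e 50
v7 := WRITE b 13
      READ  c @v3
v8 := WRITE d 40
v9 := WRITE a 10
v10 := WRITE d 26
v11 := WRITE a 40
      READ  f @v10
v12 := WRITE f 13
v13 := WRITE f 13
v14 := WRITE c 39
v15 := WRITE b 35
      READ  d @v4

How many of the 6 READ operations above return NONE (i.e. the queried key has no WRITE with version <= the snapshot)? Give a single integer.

v1: WRITE b=4  (b history now [(1, 4)])
READ e @v1: history=[] -> no version <= 1 -> NONE
v2: WRITE c=0  (c history now [(2, 0)])
v3: WRITE c=18  (c history now [(2, 0), (3, 18)])
READ f @v2: history=[] -> no version <= 2 -> NONE
v4: WRITE f=33  (f history now [(4, 33)])
READ c @v1: history=[(2, 0), (3, 18)] -> no version <= 1 -> NONE
v5: WRITE b=34  (b history now [(1, 4), (5, 34)])
v6: WRITE e=50  (e history now [(6, 50)])
v7: WRITE b=13  (b history now [(1, 4), (5, 34), (7, 13)])
READ c @v3: history=[(2, 0), (3, 18)] -> pick v3 -> 18
v8: WRITE d=40  (d history now [(8, 40)])
v9: WRITE a=10  (a history now [(9, 10)])
v10: WRITE d=26  (d history now [(8, 40), (10, 26)])
v11: WRITE a=40  (a history now [(9, 10), (11, 40)])
READ f @v10: history=[(4, 33)] -> pick v4 -> 33
v12: WRITE f=13  (f history now [(4, 33), (12, 13)])
v13: WRITE f=13  (f history now [(4, 33), (12, 13), (13, 13)])
v14: WRITE c=39  (c history now [(2, 0), (3, 18), (14, 39)])
v15: WRITE b=35  (b history now [(1, 4), (5, 34), (7, 13), (15, 35)])
READ d @v4: history=[(8, 40), (10, 26)] -> no version <= 4 -> NONE
Read results in order: ['NONE', 'NONE', 'NONE', '18', '33', 'NONE']
NONE count = 4

Answer: 4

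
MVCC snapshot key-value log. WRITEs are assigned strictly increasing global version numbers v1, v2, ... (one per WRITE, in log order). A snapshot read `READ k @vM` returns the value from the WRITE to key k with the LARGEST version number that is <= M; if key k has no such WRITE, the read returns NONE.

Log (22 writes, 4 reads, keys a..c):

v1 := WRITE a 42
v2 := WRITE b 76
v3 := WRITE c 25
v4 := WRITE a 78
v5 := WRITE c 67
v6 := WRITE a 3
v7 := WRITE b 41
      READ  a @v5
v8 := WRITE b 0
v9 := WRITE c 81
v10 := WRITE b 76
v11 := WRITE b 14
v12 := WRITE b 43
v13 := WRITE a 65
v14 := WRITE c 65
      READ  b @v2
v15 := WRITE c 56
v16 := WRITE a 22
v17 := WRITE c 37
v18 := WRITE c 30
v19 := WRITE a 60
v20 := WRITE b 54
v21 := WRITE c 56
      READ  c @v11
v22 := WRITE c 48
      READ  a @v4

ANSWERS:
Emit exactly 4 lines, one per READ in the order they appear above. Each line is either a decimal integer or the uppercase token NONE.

v1: WRITE a=42  (a history now [(1, 42)])
v2: WRITE b=76  (b history now [(2, 76)])
v3: WRITE c=25  (c history now [(3, 25)])
v4: WRITE a=78  (a history now [(1, 42), (4, 78)])
v5: WRITE c=67  (c history now [(3, 25), (5, 67)])
v6: WRITE a=3  (a history now [(1, 42), (4, 78), (6, 3)])
v7: WRITE b=41  (b history now [(2, 76), (7, 41)])
READ a @v5: history=[(1, 42), (4, 78), (6, 3)] -> pick v4 -> 78
v8: WRITE b=0  (b history now [(2, 76), (7, 41), (8, 0)])
v9: WRITE c=81  (c history now [(3, 25), (5, 67), (9, 81)])
v10: WRITE b=76  (b history now [(2, 76), (7, 41), (8, 0), (10, 76)])
v11: WRITE b=14  (b history now [(2, 76), (7, 41), (8, 0), (10, 76), (11, 14)])
v12: WRITE b=43  (b history now [(2, 76), (7, 41), (8, 0), (10, 76), (11, 14), (12, 43)])
v13: WRITE a=65  (a history now [(1, 42), (4, 78), (6, 3), (13, 65)])
v14: WRITE c=65  (c history now [(3, 25), (5, 67), (9, 81), (14, 65)])
READ b @v2: history=[(2, 76), (7, 41), (8, 0), (10, 76), (11, 14), (12, 43)] -> pick v2 -> 76
v15: WRITE c=56  (c history now [(3, 25), (5, 67), (9, 81), (14, 65), (15, 56)])
v16: WRITE a=22  (a history now [(1, 42), (4, 78), (6, 3), (13, 65), (16, 22)])
v17: WRITE c=37  (c history now [(3, 25), (5, 67), (9, 81), (14, 65), (15, 56), (17, 37)])
v18: WRITE c=30  (c history now [(3, 25), (5, 67), (9, 81), (14, 65), (15, 56), (17, 37), (18, 30)])
v19: WRITE a=60  (a history now [(1, 42), (4, 78), (6, 3), (13, 65), (16, 22), (19, 60)])
v20: WRITE b=54  (b history now [(2, 76), (7, 41), (8, 0), (10, 76), (11, 14), (12, 43), (20, 54)])
v21: WRITE c=56  (c history now [(3, 25), (5, 67), (9, 81), (14, 65), (15, 56), (17, 37), (18, 30), (21, 56)])
READ c @v11: history=[(3, 25), (5, 67), (9, 81), (14, 65), (15, 56), (17, 37), (18, 30), (21, 56)] -> pick v9 -> 81
v22: WRITE c=48  (c history now [(3, 25), (5, 67), (9, 81), (14, 65), (15, 56), (17, 37), (18, 30), (21, 56), (22, 48)])
READ a @v4: history=[(1, 42), (4, 78), (6, 3), (13, 65), (16, 22), (19, 60)] -> pick v4 -> 78

Answer: 78
76
81
78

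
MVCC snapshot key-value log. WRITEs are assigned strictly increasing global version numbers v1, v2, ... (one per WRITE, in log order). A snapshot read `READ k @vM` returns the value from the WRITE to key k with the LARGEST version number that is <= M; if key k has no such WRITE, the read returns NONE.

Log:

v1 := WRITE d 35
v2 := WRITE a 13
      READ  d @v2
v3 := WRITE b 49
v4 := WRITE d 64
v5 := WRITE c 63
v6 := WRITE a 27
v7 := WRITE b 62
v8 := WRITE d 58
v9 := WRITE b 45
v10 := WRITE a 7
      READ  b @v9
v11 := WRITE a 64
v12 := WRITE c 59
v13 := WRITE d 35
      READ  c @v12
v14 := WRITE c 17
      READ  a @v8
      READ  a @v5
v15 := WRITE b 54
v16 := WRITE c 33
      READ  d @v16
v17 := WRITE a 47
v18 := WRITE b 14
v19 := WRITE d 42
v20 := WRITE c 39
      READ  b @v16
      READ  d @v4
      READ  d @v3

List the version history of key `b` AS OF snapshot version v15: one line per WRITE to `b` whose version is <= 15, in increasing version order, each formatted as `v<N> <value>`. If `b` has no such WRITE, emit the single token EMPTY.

Answer: v3 49
v7 62
v9 45
v15 54

Derivation:
Scan writes for key=b with version <= 15:
  v1 WRITE d 35 -> skip
  v2 WRITE a 13 -> skip
  v3 WRITE b 49 -> keep
  v4 WRITE d 64 -> skip
  v5 WRITE c 63 -> skip
  v6 WRITE a 27 -> skip
  v7 WRITE b 62 -> keep
  v8 WRITE d 58 -> skip
  v9 WRITE b 45 -> keep
  v10 WRITE a 7 -> skip
  v11 WRITE a 64 -> skip
  v12 WRITE c 59 -> skip
  v13 WRITE d 35 -> skip
  v14 WRITE c 17 -> skip
  v15 WRITE b 54 -> keep
  v16 WRITE c 33 -> skip
  v17 WRITE a 47 -> skip
  v18 WRITE b 14 -> drop (> snap)
  v19 WRITE d 42 -> skip
  v20 WRITE c 39 -> skip
Collected: [(3, 49), (7, 62), (9, 45), (15, 54)]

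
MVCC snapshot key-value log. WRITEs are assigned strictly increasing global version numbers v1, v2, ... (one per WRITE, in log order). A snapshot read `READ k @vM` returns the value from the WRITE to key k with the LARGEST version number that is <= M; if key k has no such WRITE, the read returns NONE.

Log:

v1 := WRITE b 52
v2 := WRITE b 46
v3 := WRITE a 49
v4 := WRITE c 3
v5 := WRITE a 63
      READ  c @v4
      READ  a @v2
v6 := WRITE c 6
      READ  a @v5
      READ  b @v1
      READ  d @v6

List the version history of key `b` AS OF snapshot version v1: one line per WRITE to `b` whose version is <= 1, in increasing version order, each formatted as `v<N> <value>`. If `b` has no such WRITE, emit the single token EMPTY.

Answer: v1 52

Derivation:
Scan writes for key=b with version <= 1:
  v1 WRITE b 52 -> keep
  v2 WRITE b 46 -> drop (> snap)
  v3 WRITE a 49 -> skip
  v4 WRITE c 3 -> skip
  v5 WRITE a 63 -> skip
  v6 WRITE c 6 -> skip
Collected: [(1, 52)]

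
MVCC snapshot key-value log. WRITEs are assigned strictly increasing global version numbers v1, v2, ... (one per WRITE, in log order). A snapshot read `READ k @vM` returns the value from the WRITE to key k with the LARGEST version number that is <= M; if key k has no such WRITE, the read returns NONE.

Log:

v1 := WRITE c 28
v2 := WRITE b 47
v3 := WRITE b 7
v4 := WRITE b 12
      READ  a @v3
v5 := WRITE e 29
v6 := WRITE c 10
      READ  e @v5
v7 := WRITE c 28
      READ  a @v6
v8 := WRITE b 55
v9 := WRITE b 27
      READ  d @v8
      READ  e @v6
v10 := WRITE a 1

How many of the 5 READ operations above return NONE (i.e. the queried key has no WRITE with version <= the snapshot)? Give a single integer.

v1: WRITE c=28  (c history now [(1, 28)])
v2: WRITE b=47  (b history now [(2, 47)])
v3: WRITE b=7  (b history now [(2, 47), (3, 7)])
v4: WRITE b=12  (b history now [(2, 47), (3, 7), (4, 12)])
READ a @v3: history=[] -> no version <= 3 -> NONE
v5: WRITE e=29  (e history now [(5, 29)])
v6: WRITE c=10  (c history now [(1, 28), (6, 10)])
READ e @v5: history=[(5, 29)] -> pick v5 -> 29
v7: WRITE c=28  (c history now [(1, 28), (6, 10), (7, 28)])
READ a @v6: history=[] -> no version <= 6 -> NONE
v8: WRITE b=55  (b history now [(2, 47), (3, 7), (4, 12), (8, 55)])
v9: WRITE b=27  (b history now [(2, 47), (3, 7), (4, 12), (8, 55), (9, 27)])
READ d @v8: history=[] -> no version <= 8 -> NONE
READ e @v6: history=[(5, 29)] -> pick v5 -> 29
v10: WRITE a=1  (a history now [(10, 1)])
Read results in order: ['NONE', '29', 'NONE', 'NONE', '29']
NONE count = 3

Answer: 3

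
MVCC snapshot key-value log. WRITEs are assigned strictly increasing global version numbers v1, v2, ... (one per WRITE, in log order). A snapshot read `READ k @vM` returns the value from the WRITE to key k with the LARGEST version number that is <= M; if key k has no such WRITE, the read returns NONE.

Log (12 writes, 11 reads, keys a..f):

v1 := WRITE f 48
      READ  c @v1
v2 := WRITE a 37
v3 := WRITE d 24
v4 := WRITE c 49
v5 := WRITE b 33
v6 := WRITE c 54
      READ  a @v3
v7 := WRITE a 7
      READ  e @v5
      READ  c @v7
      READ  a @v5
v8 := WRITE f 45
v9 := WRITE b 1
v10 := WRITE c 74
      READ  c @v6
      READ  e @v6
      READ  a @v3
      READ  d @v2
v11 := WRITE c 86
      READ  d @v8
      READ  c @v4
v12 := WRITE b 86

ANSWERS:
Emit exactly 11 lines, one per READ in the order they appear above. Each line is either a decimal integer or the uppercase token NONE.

Answer: NONE
37
NONE
54
37
54
NONE
37
NONE
24
49

Derivation:
v1: WRITE f=48  (f history now [(1, 48)])
READ c @v1: history=[] -> no version <= 1 -> NONE
v2: WRITE a=37  (a history now [(2, 37)])
v3: WRITE d=24  (d history now [(3, 24)])
v4: WRITE c=49  (c history now [(4, 49)])
v5: WRITE b=33  (b history now [(5, 33)])
v6: WRITE c=54  (c history now [(4, 49), (6, 54)])
READ a @v3: history=[(2, 37)] -> pick v2 -> 37
v7: WRITE a=7  (a history now [(2, 37), (7, 7)])
READ e @v5: history=[] -> no version <= 5 -> NONE
READ c @v7: history=[(4, 49), (6, 54)] -> pick v6 -> 54
READ a @v5: history=[(2, 37), (7, 7)] -> pick v2 -> 37
v8: WRITE f=45  (f history now [(1, 48), (8, 45)])
v9: WRITE b=1  (b history now [(5, 33), (9, 1)])
v10: WRITE c=74  (c history now [(4, 49), (6, 54), (10, 74)])
READ c @v6: history=[(4, 49), (6, 54), (10, 74)] -> pick v6 -> 54
READ e @v6: history=[] -> no version <= 6 -> NONE
READ a @v3: history=[(2, 37), (7, 7)] -> pick v2 -> 37
READ d @v2: history=[(3, 24)] -> no version <= 2 -> NONE
v11: WRITE c=86  (c history now [(4, 49), (6, 54), (10, 74), (11, 86)])
READ d @v8: history=[(3, 24)] -> pick v3 -> 24
READ c @v4: history=[(4, 49), (6, 54), (10, 74), (11, 86)] -> pick v4 -> 49
v12: WRITE b=86  (b history now [(5, 33), (9, 1), (12, 86)])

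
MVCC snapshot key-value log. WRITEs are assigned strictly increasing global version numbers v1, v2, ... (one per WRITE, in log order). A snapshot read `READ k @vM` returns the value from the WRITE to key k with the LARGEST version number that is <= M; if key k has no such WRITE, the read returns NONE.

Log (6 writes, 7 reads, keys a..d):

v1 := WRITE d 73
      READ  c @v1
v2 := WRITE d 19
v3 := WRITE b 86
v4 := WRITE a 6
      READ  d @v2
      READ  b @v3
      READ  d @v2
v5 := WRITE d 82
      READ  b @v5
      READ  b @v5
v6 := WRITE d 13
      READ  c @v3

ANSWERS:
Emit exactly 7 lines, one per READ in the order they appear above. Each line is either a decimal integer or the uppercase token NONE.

Answer: NONE
19
86
19
86
86
NONE

Derivation:
v1: WRITE d=73  (d history now [(1, 73)])
READ c @v1: history=[] -> no version <= 1 -> NONE
v2: WRITE d=19  (d history now [(1, 73), (2, 19)])
v3: WRITE b=86  (b history now [(3, 86)])
v4: WRITE a=6  (a history now [(4, 6)])
READ d @v2: history=[(1, 73), (2, 19)] -> pick v2 -> 19
READ b @v3: history=[(3, 86)] -> pick v3 -> 86
READ d @v2: history=[(1, 73), (2, 19)] -> pick v2 -> 19
v5: WRITE d=82  (d history now [(1, 73), (2, 19), (5, 82)])
READ b @v5: history=[(3, 86)] -> pick v3 -> 86
READ b @v5: history=[(3, 86)] -> pick v3 -> 86
v6: WRITE d=13  (d history now [(1, 73), (2, 19), (5, 82), (6, 13)])
READ c @v3: history=[] -> no version <= 3 -> NONE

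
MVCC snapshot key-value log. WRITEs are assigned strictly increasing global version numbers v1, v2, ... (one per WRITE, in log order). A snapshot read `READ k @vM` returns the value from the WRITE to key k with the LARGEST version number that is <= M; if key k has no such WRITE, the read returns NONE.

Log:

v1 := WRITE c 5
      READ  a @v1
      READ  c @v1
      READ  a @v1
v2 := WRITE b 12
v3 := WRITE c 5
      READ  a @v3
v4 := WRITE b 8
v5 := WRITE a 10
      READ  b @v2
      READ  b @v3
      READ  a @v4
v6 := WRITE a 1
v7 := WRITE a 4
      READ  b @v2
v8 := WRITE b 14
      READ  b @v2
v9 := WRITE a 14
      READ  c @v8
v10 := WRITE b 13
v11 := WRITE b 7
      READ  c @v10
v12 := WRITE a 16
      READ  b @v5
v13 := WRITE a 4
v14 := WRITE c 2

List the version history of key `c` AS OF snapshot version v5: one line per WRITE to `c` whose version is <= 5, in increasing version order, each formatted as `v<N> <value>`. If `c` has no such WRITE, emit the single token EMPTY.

Scan writes for key=c with version <= 5:
  v1 WRITE c 5 -> keep
  v2 WRITE b 12 -> skip
  v3 WRITE c 5 -> keep
  v4 WRITE b 8 -> skip
  v5 WRITE a 10 -> skip
  v6 WRITE a 1 -> skip
  v7 WRITE a 4 -> skip
  v8 WRITE b 14 -> skip
  v9 WRITE a 14 -> skip
  v10 WRITE b 13 -> skip
  v11 WRITE b 7 -> skip
  v12 WRITE a 16 -> skip
  v13 WRITE a 4 -> skip
  v14 WRITE c 2 -> drop (> snap)
Collected: [(1, 5), (3, 5)]

Answer: v1 5
v3 5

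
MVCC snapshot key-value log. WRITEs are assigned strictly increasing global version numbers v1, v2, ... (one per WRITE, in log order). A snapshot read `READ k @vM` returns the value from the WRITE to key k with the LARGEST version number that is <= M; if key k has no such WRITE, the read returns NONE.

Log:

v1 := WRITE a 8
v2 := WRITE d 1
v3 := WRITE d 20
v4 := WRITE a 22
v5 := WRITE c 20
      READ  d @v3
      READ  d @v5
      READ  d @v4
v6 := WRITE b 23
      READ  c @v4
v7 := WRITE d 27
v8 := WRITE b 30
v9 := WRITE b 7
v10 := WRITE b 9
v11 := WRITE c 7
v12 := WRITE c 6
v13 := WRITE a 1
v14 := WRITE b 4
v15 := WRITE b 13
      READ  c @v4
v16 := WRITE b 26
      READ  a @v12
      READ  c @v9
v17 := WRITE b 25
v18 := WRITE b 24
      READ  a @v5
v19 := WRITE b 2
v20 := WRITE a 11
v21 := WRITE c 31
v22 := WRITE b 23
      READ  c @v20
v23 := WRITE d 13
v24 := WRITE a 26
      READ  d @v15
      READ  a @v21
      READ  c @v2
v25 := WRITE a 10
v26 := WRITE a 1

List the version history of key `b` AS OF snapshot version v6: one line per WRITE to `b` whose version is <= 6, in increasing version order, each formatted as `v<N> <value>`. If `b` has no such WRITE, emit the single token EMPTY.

Scan writes for key=b with version <= 6:
  v1 WRITE a 8 -> skip
  v2 WRITE d 1 -> skip
  v3 WRITE d 20 -> skip
  v4 WRITE a 22 -> skip
  v5 WRITE c 20 -> skip
  v6 WRITE b 23 -> keep
  v7 WRITE d 27 -> skip
  v8 WRITE b 30 -> drop (> snap)
  v9 WRITE b 7 -> drop (> snap)
  v10 WRITE b 9 -> drop (> snap)
  v11 WRITE c 7 -> skip
  v12 WRITE c 6 -> skip
  v13 WRITE a 1 -> skip
  v14 WRITE b 4 -> drop (> snap)
  v15 WRITE b 13 -> drop (> snap)
  v16 WRITE b 26 -> drop (> snap)
  v17 WRITE b 25 -> drop (> snap)
  v18 WRITE b 24 -> drop (> snap)
  v19 WRITE b 2 -> drop (> snap)
  v20 WRITE a 11 -> skip
  v21 WRITE c 31 -> skip
  v22 WRITE b 23 -> drop (> snap)
  v23 WRITE d 13 -> skip
  v24 WRITE a 26 -> skip
  v25 WRITE a 10 -> skip
  v26 WRITE a 1 -> skip
Collected: [(6, 23)]

Answer: v6 23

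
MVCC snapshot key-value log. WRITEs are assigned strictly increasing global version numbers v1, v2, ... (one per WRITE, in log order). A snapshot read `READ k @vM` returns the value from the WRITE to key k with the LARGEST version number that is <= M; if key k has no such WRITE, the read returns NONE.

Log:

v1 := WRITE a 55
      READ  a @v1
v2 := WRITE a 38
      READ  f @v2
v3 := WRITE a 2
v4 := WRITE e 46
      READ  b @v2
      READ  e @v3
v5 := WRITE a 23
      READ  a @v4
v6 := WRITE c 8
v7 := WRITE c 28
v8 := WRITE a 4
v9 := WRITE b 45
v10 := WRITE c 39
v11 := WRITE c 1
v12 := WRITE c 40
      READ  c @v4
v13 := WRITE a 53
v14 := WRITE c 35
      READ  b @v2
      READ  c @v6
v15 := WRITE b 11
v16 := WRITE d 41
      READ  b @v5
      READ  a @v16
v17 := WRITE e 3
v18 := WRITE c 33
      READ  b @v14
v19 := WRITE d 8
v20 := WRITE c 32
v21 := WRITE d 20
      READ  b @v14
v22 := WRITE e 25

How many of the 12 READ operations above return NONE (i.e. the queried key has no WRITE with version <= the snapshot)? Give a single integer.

Answer: 6

Derivation:
v1: WRITE a=55  (a history now [(1, 55)])
READ a @v1: history=[(1, 55)] -> pick v1 -> 55
v2: WRITE a=38  (a history now [(1, 55), (2, 38)])
READ f @v2: history=[] -> no version <= 2 -> NONE
v3: WRITE a=2  (a history now [(1, 55), (2, 38), (3, 2)])
v4: WRITE e=46  (e history now [(4, 46)])
READ b @v2: history=[] -> no version <= 2 -> NONE
READ e @v3: history=[(4, 46)] -> no version <= 3 -> NONE
v5: WRITE a=23  (a history now [(1, 55), (2, 38), (3, 2), (5, 23)])
READ a @v4: history=[(1, 55), (2, 38), (3, 2), (5, 23)] -> pick v3 -> 2
v6: WRITE c=8  (c history now [(6, 8)])
v7: WRITE c=28  (c history now [(6, 8), (7, 28)])
v8: WRITE a=4  (a history now [(1, 55), (2, 38), (3, 2), (5, 23), (8, 4)])
v9: WRITE b=45  (b history now [(9, 45)])
v10: WRITE c=39  (c history now [(6, 8), (7, 28), (10, 39)])
v11: WRITE c=1  (c history now [(6, 8), (7, 28), (10, 39), (11, 1)])
v12: WRITE c=40  (c history now [(6, 8), (7, 28), (10, 39), (11, 1), (12, 40)])
READ c @v4: history=[(6, 8), (7, 28), (10, 39), (11, 1), (12, 40)] -> no version <= 4 -> NONE
v13: WRITE a=53  (a history now [(1, 55), (2, 38), (3, 2), (5, 23), (8, 4), (13, 53)])
v14: WRITE c=35  (c history now [(6, 8), (7, 28), (10, 39), (11, 1), (12, 40), (14, 35)])
READ b @v2: history=[(9, 45)] -> no version <= 2 -> NONE
READ c @v6: history=[(6, 8), (7, 28), (10, 39), (11, 1), (12, 40), (14, 35)] -> pick v6 -> 8
v15: WRITE b=11  (b history now [(9, 45), (15, 11)])
v16: WRITE d=41  (d history now [(16, 41)])
READ b @v5: history=[(9, 45), (15, 11)] -> no version <= 5 -> NONE
READ a @v16: history=[(1, 55), (2, 38), (3, 2), (5, 23), (8, 4), (13, 53)] -> pick v13 -> 53
v17: WRITE e=3  (e history now [(4, 46), (17, 3)])
v18: WRITE c=33  (c history now [(6, 8), (7, 28), (10, 39), (11, 1), (12, 40), (14, 35), (18, 33)])
READ b @v14: history=[(9, 45), (15, 11)] -> pick v9 -> 45
v19: WRITE d=8  (d history now [(16, 41), (19, 8)])
v20: WRITE c=32  (c history now [(6, 8), (7, 28), (10, 39), (11, 1), (12, 40), (14, 35), (18, 33), (20, 32)])
v21: WRITE d=20  (d history now [(16, 41), (19, 8), (21, 20)])
READ b @v14: history=[(9, 45), (15, 11)] -> pick v9 -> 45
v22: WRITE e=25  (e history now [(4, 46), (17, 3), (22, 25)])
Read results in order: ['55', 'NONE', 'NONE', 'NONE', '2', 'NONE', 'NONE', '8', 'NONE', '53', '45', '45']
NONE count = 6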